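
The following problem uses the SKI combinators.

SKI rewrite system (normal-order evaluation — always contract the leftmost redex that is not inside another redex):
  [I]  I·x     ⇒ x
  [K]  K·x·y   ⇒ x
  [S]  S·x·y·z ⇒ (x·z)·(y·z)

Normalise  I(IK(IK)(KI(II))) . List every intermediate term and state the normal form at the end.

  start: I(IK(IK)(KI(II)))
  step 1: IK(IK)(KI(II))
  step 2: K(IK)(KI(II))
  step 3: IK
  step 4: K

Answer: normal form = K  (in 4 steps)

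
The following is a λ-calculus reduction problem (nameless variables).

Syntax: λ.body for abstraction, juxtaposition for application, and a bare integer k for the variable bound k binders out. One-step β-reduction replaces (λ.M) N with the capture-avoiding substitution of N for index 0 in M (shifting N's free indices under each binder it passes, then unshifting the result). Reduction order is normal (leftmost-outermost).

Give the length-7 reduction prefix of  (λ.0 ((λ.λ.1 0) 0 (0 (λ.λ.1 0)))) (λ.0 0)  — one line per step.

  start: (λ.0 ((λ.λ.1 0) 0 (0 (λ.λ.1 0)))) (λ.0 0)
  step 1: (λ.0 0) ((λ.λ.1 0) (λ.0 0) ((λ.0 0) (λ.λ.1 0)))
  step 2: (λ.λ.1 0) (λ.0 0) ((λ.0 0) (λ.λ.1 0)) ((λ.λ.1 0) (λ.0 0) ((λ.0 0) (λ.λ.1 0)))
  step 3: (λ.(λ.0 0) 0) ((λ.0 0) (λ.λ.1 0)) ((λ.λ.1 0) (λ.0 0) ((λ.0 0) (λ.λ.1 0)))
  step 4: (λ.0 0) ((λ.0 0) (λ.λ.1 0)) ((λ.λ.1 0) (λ.0 0) ((λ.0 0) (λ.λ.1 0)))
  step 5: (λ.0 0) (λ.λ.1 0) ((λ.0 0) (λ.λ.1 0)) ((λ.λ.1 0) (λ.0 0) ((λ.0 0) (λ.λ.1 0)))
  step 6: (λ.λ.1 0) (λ.λ.1 0) ((λ.0 0) (λ.λ.1 0)) ((λ.λ.1 0) (λ.0 0) ((λ.0 0) (λ.λ.1 0)))
  step 7: (λ.(λ.λ.1 0) 0) ((λ.0 0) (λ.λ.1 0)) ((λ.λ.1 0) (λ.0 0) ((λ.0 0) (λ.λ.1 0)))

Answer: after 7 steps: (λ.(λ.λ.1 0) 0) ((λ.0 0) (λ.λ.1 0)) ((λ.λ.1 0) (λ.0 0) ((λ.0 0) (λ.λ.1 0)))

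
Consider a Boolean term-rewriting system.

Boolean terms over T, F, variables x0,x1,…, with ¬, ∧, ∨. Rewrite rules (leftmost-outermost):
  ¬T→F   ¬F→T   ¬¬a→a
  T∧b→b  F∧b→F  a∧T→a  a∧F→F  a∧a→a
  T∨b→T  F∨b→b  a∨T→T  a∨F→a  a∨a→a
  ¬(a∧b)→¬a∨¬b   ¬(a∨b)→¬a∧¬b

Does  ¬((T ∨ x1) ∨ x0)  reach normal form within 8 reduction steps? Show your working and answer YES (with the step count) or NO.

Answer: YES — reaches normal form F in 5 ≤ 8 steps

Derivation:
  start: ¬((T ∨ x1) ∨ x0)
  step 1: ¬(T ∨ x1) ∧ ¬x0
  step 2: (¬T ∧ ¬x1) ∧ ¬x0
  step 3: (F ∧ ¬x1) ∧ ¬x0
  step 4: F ∧ ¬x0
  step 5: F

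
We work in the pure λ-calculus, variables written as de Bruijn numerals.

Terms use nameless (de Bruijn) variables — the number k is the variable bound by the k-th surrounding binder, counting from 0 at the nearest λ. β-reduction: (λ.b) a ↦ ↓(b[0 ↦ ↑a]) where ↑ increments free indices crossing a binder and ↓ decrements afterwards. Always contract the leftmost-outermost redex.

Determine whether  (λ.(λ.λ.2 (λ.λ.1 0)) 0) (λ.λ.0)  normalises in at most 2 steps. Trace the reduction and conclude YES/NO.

  start: (λ.(λ.λ.2 (λ.λ.1 0)) 0) (λ.λ.0)
  →1  (λ.λ.(λ.λ.0) (λ.λ.1 0)) (λ.λ.0)
  →2  λ.(λ.λ.0) (λ.λ.1 0)

Answer: NO — after 2 steps the term is λ.(λ.λ.0) (λ.λ.1 0), not yet normal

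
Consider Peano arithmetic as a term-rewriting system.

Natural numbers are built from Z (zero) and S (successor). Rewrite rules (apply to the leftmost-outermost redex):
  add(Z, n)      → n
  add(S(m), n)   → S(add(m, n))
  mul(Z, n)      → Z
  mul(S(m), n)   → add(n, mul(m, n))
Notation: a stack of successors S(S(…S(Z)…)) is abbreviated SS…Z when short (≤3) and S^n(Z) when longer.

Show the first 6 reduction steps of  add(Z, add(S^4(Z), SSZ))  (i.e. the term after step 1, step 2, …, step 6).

Answer: after 6 steps: S^6(Z)

Working:
  start: add(Z, add(S^4(Z), SSZ))
  step 1: add(S^4(Z), SSZ)
  step 2: S(add(SSSZ, SSZ))
  step 3: S(S(add(SSZ, SSZ)))
  step 4: S(S(S(add(SZ, SSZ))))
  step 5: S(S(S(S(add(Z, SSZ)))))
  step 6: S^6(Z)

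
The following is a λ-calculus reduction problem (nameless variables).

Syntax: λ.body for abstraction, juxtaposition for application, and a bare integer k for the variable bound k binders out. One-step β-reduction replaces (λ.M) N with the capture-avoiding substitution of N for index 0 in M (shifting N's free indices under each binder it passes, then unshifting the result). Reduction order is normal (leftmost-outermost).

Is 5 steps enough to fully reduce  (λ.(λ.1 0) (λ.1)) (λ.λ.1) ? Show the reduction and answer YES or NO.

Answer: YES — reaches normal form λ.λ.λ.λ.1 in 3 ≤ 5 steps

Working:
  start: (λ.(λ.1 0) (λ.1)) (λ.λ.1)
  [1] (λ.(λ.λ.1) 0) (λ.λ.λ.1)
  [2] (λ.λ.1) (λ.λ.λ.1)
  [3] λ.λ.λ.λ.1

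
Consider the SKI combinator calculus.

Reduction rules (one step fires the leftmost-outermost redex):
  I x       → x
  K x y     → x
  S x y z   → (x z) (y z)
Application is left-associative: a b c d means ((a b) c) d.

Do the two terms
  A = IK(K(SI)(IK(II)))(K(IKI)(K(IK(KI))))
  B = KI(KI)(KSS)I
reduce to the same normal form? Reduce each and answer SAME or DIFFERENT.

Answer: SAME — A ⇓ SI, B ⇓ SI

Reduction:
Term A:
  start: IK(K(SI)(IK(II)))(K(IKI)(K(IK(KI))))
  [1] K(K(SI)(IK(II)))(K(IKI)(K(IK(KI))))
  [2] K(SI)(IK(II))
  [3] SI

Term B:
  start: KI(KI)(KSS)I
  [1] I(KSS)I
  [2] KSSI
  [3] SI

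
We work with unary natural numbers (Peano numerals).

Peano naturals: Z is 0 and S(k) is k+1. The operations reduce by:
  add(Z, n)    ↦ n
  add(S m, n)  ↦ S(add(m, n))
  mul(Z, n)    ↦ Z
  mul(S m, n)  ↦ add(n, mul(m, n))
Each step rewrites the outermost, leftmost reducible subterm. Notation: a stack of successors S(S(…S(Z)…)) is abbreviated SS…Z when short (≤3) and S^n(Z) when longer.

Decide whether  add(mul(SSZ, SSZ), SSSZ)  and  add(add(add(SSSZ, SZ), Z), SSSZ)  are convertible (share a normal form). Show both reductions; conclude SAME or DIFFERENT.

Answer: SAME — A ⇓ S^7(Z), B ⇓ S^7(Z)

Working:
Term A:
  start: add(mul(SSZ, SSZ), SSSZ)
  →1  add(add(SSZ, mul(SZ, SSZ)), SSSZ)
  →2  add(S(add(SZ, mul(SZ, SSZ))), SSSZ)
  →3  S(add(add(SZ, mul(SZ, SSZ)), SSSZ))
  →4  S(add(S(add(Z, mul(SZ, SSZ))), SSSZ))
  →5  S(S(add(add(Z, mul(SZ, SSZ)), SSSZ)))
  →6  S(S(add(mul(SZ, SSZ), SSSZ)))
  →7  S(S(add(add(SSZ, mul(Z, SSZ)), SSSZ)))
  →8  S(S(add(S(add(SZ, mul(Z, SSZ))), SSSZ)))
  →9  S(S(S(add(add(SZ, mul(Z, SSZ)), SSSZ))))
  →10  S(S(S(add(S(add(Z, mul(Z, SSZ))), SSSZ))))
  →11  S(S(S(S(add(add(Z, mul(Z, SSZ)), SSSZ)))))
  →12  S(S(S(S(add(mul(Z, SSZ), SSSZ)))))
  →13  S(S(S(S(add(Z, SSSZ)))))
  →14  S^7(Z)

Term B:
  start: add(add(add(SSSZ, SZ), Z), SSSZ)
  →1  add(add(S(add(SSZ, SZ)), Z), SSSZ)
  →2  add(S(add(add(SSZ, SZ), Z)), SSSZ)
  →3  S(add(add(add(SSZ, SZ), Z), SSSZ))
  →4  S(add(add(S(add(SZ, SZ)), Z), SSSZ))
  →5  S(add(S(add(add(SZ, SZ), Z)), SSSZ))
  →6  S(S(add(add(add(SZ, SZ), Z), SSSZ)))
  →7  S(S(add(add(S(add(Z, SZ)), Z), SSSZ)))
  →8  S(S(add(S(add(add(Z, SZ), Z)), SSSZ)))
  →9  S(S(S(add(add(add(Z, SZ), Z), SSSZ))))
  →10  S(S(S(add(add(SZ, Z), SSSZ))))
  →11  S(S(S(add(S(add(Z, Z)), SSSZ))))
  →12  S(S(S(S(add(add(Z, Z), SSSZ)))))
  →13  S(S(S(S(add(Z, SSSZ)))))
  →14  S^7(Z)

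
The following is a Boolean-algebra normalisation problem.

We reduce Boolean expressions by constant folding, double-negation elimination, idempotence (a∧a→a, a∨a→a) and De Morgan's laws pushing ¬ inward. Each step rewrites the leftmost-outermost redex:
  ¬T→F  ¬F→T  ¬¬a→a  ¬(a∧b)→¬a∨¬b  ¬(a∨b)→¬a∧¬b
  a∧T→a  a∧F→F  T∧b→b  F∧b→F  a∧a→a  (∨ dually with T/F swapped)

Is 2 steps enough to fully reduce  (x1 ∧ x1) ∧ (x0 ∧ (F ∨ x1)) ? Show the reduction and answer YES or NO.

  start: (x1 ∧ x1) ∧ (x0 ∧ (F ∨ x1))
  step 1: x1 ∧ (x0 ∧ (F ∨ x1))
  step 2: x1 ∧ (x0 ∧ x1)

Answer: YES — reaches normal form x1 ∧ (x0 ∧ x1) in 2 ≤ 2 steps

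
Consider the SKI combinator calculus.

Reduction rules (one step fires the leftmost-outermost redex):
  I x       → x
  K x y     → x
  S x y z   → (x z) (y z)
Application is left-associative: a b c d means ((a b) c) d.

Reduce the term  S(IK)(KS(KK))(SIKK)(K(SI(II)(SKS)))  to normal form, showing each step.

  start: S(IK)(KS(KK))(SIKK)(K(SI(II)(SKS)))
  →1  IK(SIKK)(KS(KK)(SIKK))(K(SI(II)(SKS)))
  →2  K(SIKK)(KS(KK)(SIKK))(K(SI(II)(SKS)))
  →3  SIKK(K(SI(II)(SKS)))
  →4  IK(KK)(K(SI(II)(SKS)))
  →5  K(KK)(K(SI(II)(SKS)))
  →6  KK

Answer: normal form = KK  (in 6 steps)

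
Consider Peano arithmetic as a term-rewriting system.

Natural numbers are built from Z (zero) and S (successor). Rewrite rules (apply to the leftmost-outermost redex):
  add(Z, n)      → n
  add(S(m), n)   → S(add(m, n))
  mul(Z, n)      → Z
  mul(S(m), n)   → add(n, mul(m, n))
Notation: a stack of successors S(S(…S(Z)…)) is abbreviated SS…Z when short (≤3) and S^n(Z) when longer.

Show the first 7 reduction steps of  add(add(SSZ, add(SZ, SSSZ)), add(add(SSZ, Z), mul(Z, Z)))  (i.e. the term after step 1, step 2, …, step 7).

Answer: after 7 steps: S(S(S(add(add(Z, SSSZ), add(add(SSZ, Z), mul(Z, Z))))))

Derivation:
  start: add(add(SSZ, add(SZ, SSSZ)), add(add(SSZ, Z), mul(Z, Z)))
  [1] add(S(add(SZ, add(SZ, SSSZ))), add(add(SSZ, Z), mul(Z, Z)))
  [2] S(add(add(SZ, add(SZ, SSSZ)), add(add(SSZ, Z), mul(Z, Z))))
  [3] S(add(S(add(Z, add(SZ, SSSZ))), add(add(SSZ, Z), mul(Z, Z))))
  [4] S(S(add(add(Z, add(SZ, SSSZ)), add(add(SSZ, Z), mul(Z, Z)))))
  [5] S(S(add(add(SZ, SSSZ), add(add(SSZ, Z), mul(Z, Z)))))
  [6] S(S(add(S(add(Z, SSSZ)), add(add(SSZ, Z), mul(Z, Z)))))
  [7] S(S(S(add(add(Z, SSSZ), add(add(SSZ, Z), mul(Z, Z))))))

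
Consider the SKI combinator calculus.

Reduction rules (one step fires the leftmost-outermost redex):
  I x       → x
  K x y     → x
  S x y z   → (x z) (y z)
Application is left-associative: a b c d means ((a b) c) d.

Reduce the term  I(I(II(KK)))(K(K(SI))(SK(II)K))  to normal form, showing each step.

Answer: normal form = K  (in 5 steps)

Reduction:
  start: I(I(II(KK)))(K(K(SI))(SK(II)K))
  [1] I(II(KK))(K(K(SI))(SK(II)K))
  [2] II(KK)(K(K(SI))(SK(II)K))
  [3] I(KK)(K(K(SI))(SK(II)K))
  [4] KK(K(K(SI))(SK(II)K))
  [5] K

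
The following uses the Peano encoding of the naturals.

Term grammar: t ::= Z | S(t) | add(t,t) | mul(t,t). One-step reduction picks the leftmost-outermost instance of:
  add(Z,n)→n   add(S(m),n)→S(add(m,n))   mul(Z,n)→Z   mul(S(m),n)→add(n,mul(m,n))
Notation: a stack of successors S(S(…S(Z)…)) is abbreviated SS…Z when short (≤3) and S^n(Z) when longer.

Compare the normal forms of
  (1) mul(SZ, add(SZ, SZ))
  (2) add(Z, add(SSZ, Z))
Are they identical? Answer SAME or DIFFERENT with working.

Term A:
  start: mul(SZ, add(SZ, SZ))
  →1  add(add(SZ, SZ), mul(Z, add(SZ, SZ)))
  →2  add(S(add(Z, SZ)), mul(Z, add(SZ, SZ)))
  →3  S(add(add(Z, SZ), mul(Z, add(SZ, SZ))))
  →4  S(add(SZ, mul(Z, add(SZ, SZ))))
  →5  S(S(add(Z, mul(Z, add(SZ, SZ)))))
  →6  S(S(mul(Z, add(SZ, SZ))))
  →7  SSZ

Term B:
  start: add(Z, add(SSZ, Z))
  →1  add(SSZ, Z)
  →2  S(add(SZ, Z))
  →3  S(S(add(Z, Z)))
  →4  SSZ

Answer: SAME — A ⇓ SSZ, B ⇓ SSZ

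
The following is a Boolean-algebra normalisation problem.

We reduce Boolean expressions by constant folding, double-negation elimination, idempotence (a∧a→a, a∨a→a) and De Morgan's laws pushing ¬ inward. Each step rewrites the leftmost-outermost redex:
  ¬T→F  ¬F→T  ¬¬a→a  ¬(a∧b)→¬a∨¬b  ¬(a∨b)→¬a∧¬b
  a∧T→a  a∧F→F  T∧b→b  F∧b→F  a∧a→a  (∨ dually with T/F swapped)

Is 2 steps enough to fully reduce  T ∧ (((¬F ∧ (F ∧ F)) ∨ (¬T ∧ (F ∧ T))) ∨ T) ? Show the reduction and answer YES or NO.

Answer: YES — reaches normal form T in 2 ≤ 2 steps

Working:
  start: T ∧ (((¬F ∧ (F ∧ F)) ∨ (¬T ∧ (F ∧ T))) ∨ T)
  [1] ((¬F ∧ (F ∧ F)) ∨ (¬T ∧ (F ∧ T))) ∨ T
  [2] T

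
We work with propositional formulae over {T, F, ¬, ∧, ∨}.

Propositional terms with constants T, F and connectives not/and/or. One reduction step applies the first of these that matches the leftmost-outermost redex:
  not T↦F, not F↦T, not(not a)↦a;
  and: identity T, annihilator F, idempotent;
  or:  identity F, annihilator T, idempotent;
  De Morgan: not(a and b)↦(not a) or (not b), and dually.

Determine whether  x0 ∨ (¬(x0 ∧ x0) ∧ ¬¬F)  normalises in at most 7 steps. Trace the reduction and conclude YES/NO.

Answer: YES — reaches normal form x0 in 5 ≤ 7 steps

Derivation:
  start: x0 ∨ (¬(x0 ∧ x0) ∧ ¬¬F)
  →1  x0 ∨ ((¬x0 ∨ ¬x0) ∧ ¬¬F)
  →2  x0 ∨ (¬x0 ∧ ¬¬F)
  →3  x0 ∨ (¬x0 ∧ F)
  →4  x0 ∨ F
  →5  x0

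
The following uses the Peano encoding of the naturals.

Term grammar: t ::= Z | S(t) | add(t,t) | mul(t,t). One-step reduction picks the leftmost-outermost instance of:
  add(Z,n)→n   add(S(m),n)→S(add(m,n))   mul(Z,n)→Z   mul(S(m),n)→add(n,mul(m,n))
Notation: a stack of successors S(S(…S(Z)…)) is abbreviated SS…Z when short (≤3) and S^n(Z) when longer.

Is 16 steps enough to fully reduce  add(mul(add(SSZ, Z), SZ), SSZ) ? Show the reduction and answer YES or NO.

  start: add(mul(add(SSZ, Z), SZ), SSZ)
  →1  add(mul(S(add(SZ, Z)), SZ), SSZ)
  →2  add(add(SZ, mul(add(SZ, Z), SZ)), SSZ)
  →3  add(S(add(Z, mul(add(SZ, Z), SZ))), SSZ)
  →4  S(add(add(Z, mul(add(SZ, Z), SZ)), SSZ))
  →5  S(add(mul(add(SZ, Z), SZ), SSZ))
  →6  S(add(mul(S(add(Z, Z)), SZ), SSZ))
  →7  S(add(add(SZ, mul(add(Z, Z), SZ)), SSZ))
  →8  S(add(S(add(Z, mul(add(Z, Z), SZ))), SSZ))
  →9  S(S(add(add(Z, mul(add(Z, Z), SZ)), SSZ)))
  →10  S(S(add(mul(add(Z, Z), SZ), SSZ)))
  →11  S(S(add(mul(Z, SZ), SSZ)))
  →12  S(S(add(Z, SSZ)))
  →13  S^4(Z)

Answer: YES — reaches normal form S^4(Z) in 13 ≤ 16 steps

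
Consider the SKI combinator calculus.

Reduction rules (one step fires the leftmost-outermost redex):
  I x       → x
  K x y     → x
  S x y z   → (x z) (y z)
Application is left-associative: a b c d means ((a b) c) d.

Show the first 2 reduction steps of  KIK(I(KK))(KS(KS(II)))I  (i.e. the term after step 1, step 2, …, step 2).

Answer: after 2 steps: I(KK)(KS(KS(II)))I

Working:
  start: KIK(I(KK))(KS(KS(II)))I
  step 1: I(I(KK))(KS(KS(II)))I
  step 2: I(KK)(KS(KS(II)))I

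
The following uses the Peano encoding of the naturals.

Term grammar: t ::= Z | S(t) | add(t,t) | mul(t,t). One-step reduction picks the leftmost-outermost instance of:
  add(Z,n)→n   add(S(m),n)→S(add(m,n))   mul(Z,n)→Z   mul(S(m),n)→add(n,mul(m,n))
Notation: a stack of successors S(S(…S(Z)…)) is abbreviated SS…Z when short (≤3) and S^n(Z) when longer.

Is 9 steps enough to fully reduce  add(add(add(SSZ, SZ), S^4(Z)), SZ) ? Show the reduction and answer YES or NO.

Answer: NO — after 9 steps the term is S(S(S(add(add(Z, S^4(Z)), SZ)))), not yet normal

Derivation:
  start: add(add(add(SSZ, SZ), S^4(Z)), SZ)
  →1  add(add(S(add(SZ, SZ)), S^4(Z)), SZ)
  →2  add(S(add(add(SZ, SZ), S^4(Z))), SZ)
  →3  S(add(add(add(SZ, SZ), S^4(Z)), SZ))
  →4  S(add(add(S(add(Z, SZ)), S^4(Z)), SZ))
  →5  S(add(S(add(add(Z, SZ), S^4(Z))), SZ))
  →6  S(S(add(add(add(Z, SZ), S^4(Z)), SZ)))
  →7  S(S(add(add(SZ, S^4(Z)), SZ)))
  →8  S(S(add(S(add(Z, S^4(Z))), SZ)))
  →9  S(S(S(add(add(Z, S^4(Z)), SZ))))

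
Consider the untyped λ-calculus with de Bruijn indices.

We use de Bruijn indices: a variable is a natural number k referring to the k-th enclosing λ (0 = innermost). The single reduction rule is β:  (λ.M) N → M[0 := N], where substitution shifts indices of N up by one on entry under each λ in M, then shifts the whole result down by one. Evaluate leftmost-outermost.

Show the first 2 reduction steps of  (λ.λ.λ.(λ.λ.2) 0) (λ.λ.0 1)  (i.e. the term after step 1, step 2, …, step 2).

  start: (λ.λ.λ.(λ.λ.2) 0) (λ.λ.0 1)
  step 1: λ.λ.(λ.λ.2) 0
  step 2: λ.λ.λ.1

Answer: after 2 steps: λ.λ.λ.1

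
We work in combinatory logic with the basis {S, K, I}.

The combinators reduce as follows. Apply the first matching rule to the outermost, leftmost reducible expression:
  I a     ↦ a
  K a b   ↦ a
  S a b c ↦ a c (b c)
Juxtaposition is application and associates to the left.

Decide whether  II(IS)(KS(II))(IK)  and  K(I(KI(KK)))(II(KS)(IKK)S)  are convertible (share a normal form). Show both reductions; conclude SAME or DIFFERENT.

Term A:
  start: II(IS)(KS(II))(IK)
  [1] I(IS)(KS(II))(IK)
  [2] IS(KS(II))(IK)
  [3] S(KS(II))(IK)
  [4] SS(IK)
  [5] SSK

Term B:
  start: K(I(KI(KK)))(II(KS)(IKK)S)
  [1] I(KI(KK))
  [2] KI(KK)
  [3] I

Answer: DIFFERENT — A ⇓ SSK, B ⇓ I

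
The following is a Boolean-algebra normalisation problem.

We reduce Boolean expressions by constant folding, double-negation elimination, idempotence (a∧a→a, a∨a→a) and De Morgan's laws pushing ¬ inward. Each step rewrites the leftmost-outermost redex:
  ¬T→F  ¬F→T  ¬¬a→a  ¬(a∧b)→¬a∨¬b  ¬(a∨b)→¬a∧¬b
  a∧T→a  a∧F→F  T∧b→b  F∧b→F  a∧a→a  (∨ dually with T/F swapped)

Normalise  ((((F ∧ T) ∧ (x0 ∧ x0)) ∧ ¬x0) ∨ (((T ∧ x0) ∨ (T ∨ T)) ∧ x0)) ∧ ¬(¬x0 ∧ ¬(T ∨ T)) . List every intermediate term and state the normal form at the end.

  start: ((((F ∧ T) ∧ (x0 ∧ x0)) ∧ ¬x0) ∨ (((T ∧ x0) ∨ (T ∨ T)) ∧ x0)) ∧ ¬(¬x0 ∧ ¬(T ∨ T))
  step 1: (((F ∧ (x0 ∧ x0)) ∧ ¬x0) ∨ (((T ∧ x0) ∨ (T ∨ T)) ∧ x0)) ∧ ¬(¬x0 ∧ ¬(T ∨ T))
  step 2: ((F ∧ ¬x0) ∨ (((T ∧ x0) ∨ (T ∨ T)) ∧ x0)) ∧ ¬(¬x0 ∧ ¬(T ∨ T))
  step 3: (F ∨ (((T ∧ x0) ∨ (T ∨ T)) ∧ x0)) ∧ ¬(¬x0 ∧ ¬(T ∨ T))
  step 4: (((T ∧ x0) ∨ (T ∨ T)) ∧ x0) ∧ ¬(¬x0 ∧ ¬(T ∨ T))
  step 5: ((x0 ∨ (T ∨ T)) ∧ x0) ∧ ¬(¬x0 ∧ ¬(T ∨ T))
  step 6: ((x0 ∨ T) ∧ x0) ∧ ¬(¬x0 ∧ ¬(T ∨ T))
  step 7: (T ∧ x0) ∧ ¬(¬x0 ∧ ¬(T ∨ T))
  step 8: x0 ∧ ¬(¬x0 ∧ ¬(T ∨ T))
  step 9: x0 ∧ (¬¬x0 ∨ ¬¬(T ∨ T))
  step 10: x0 ∧ (x0 ∨ ¬¬(T ∨ T))
  step 11: x0 ∧ (x0 ∨ (T ∨ T))
  step 12: x0 ∧ (x0 ∨ T)
  step 13: x0 ∧ T
  step 14: x0

Answer: normal form = x0  (in 14 steps)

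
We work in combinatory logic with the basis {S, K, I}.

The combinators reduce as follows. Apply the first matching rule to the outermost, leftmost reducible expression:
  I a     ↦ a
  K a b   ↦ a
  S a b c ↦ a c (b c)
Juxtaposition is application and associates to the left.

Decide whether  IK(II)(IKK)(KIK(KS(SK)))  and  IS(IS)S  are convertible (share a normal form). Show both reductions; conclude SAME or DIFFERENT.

Answer: DIFFERENT — A ⇓ S, B ⇓ SSS

Reduction:
Term A:
  start: IK(II)(IKK)(KIK(KS(SK)))
  [1] K(II)(IKK)(KIK(KS(SK)))
  [2] II(KIK(KS(SK)))
  [3] I(KIK(KS(SK)))
  [4] KIK(KS(SK))
  [5] I(KS(SK))
  [6] KS(SK)
  [7] S

Term B:
  start: IS(IS)S
  [1] S(IS)S
  [2] SSS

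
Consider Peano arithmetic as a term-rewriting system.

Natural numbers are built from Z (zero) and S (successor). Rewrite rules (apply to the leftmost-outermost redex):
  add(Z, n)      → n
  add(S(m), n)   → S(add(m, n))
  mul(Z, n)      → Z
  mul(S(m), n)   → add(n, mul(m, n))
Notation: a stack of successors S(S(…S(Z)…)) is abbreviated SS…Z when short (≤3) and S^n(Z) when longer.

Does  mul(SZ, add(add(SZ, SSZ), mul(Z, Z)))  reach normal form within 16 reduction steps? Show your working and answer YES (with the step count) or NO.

  start: mul(SZ, add(add(SZ, SSZ), mul(Z, Z)))
  →1  add(add(add(SZ, SSZ), mul(Z, Z)), mul(Z, add(add(SZ, SSZ), mul(Z, Z))))
  →2  add(add(S(add(Z, SSZ)), mul(Z, Z)), mul(Z, add(add(SZ, SSZ), mul(Z, Z))))
  →3  add(S(add(add(Z, SSZ), mul(Z, Z))), mul(Z, add(add(SZ, SSZ), mul(Z, Z))))
  →4  S(add(add(add(Z, SSZ), mul(Z, Z)), mul(Z, add(add(SZ, SSZ), mul(Z, Z)))))
  →5  S(add(add(SSZ, mul(Z, Z)), mul(Z, add(add(SZ, SSZ), mul(Z, Z)))))
  →6  S(add(S(add(SZ, mul(Z, Z))), mul(Z, add(add(SZ, SSZ), mul(Z, Z)))))
  →7  S(S(add(add(SZ, mul(Z, Z)), mul(Z, add(add(SZ, SSZ), mul(Z, Z))))))
  →8  S(S(add(S(add(Z, mul(Z, Z))), mul(Z, add(add(SZ, SSZ), mul(Z, Z))))))
  →9  S(S(S(add(add(Z, mul(Z, Z)), mul(Z, add(add(SZ, SSZ), mul(Z, Z)))))))
  →10  S(S(S(add(mul(Z, Z), mul(Z, add(add(SZ, SSZ), mul(Z, Z)))))))
  →11  S(S(S(add(Z, mul(Z, add(add(SZ, SSZ), mul(Z, Z)))))))
  →12  S(S(S(mul(Z, add(add(SZ, SSZ), mul(Z, Z))))))
  →13  SSSZ

Answer: YES — reaches normal form SSSZ in 13 ≤ 16 steps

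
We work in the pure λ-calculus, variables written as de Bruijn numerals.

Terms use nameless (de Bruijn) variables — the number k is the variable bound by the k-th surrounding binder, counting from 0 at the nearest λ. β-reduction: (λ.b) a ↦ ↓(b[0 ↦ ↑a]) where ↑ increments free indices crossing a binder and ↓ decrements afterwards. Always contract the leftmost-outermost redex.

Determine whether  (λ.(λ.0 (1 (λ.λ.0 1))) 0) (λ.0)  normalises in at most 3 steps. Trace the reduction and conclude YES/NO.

Answer: NO — after 3 steps the term is (λ.0) (λ.λ.0 1), not yet normal

Working:
  start: (λ.(λ.0 (1 (λ.λ.0 1))) 0) (λ.0)
  [1] (λ.0 ((λ.0) (λ.λ.0 1))) (λ.0)
  [2] (λ.0) ((λ.0) (λ.λ.0 1))
  [3] (λ.0) (λ.λ.0 1)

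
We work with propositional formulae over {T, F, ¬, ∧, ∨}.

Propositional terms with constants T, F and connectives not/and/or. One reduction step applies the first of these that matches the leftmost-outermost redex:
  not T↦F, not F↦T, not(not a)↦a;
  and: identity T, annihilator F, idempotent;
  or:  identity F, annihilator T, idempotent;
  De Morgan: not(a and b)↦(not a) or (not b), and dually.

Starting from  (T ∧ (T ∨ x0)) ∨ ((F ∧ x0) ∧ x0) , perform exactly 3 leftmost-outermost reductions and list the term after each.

Answer: after 3 steps: T

Reduction:
  start: (T ∧ (T ∨ x0)) ∨ ((F ∧ x0) ∧ x0)
  →1  (T ∨ x0) ∨ ((F ∧ x0) ∧ x0)
  →2  T ∨ ((F ∧ x0) ∧ x0)
  →3  T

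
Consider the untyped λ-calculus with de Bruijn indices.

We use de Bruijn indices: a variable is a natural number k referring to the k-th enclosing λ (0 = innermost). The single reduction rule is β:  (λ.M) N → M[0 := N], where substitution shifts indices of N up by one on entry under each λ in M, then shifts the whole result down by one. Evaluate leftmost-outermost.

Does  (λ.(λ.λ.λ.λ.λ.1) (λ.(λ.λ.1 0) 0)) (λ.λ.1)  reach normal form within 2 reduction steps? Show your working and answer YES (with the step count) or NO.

Answer: YES — reaches normal form λ.λ.λ.λ.1 in 2 ≤ 2 steps

Derivation:
  start: (λ.(λ.λ.λ.λ.λ.1) (λ.(λ.λ.1 0) 0)) (λ.λ.1)
  step 1: (λ.λ.λ.λ.λ.1) (λ.(λ.λ.1 0) 0)
  step 2: λ.λ.λ.λ.1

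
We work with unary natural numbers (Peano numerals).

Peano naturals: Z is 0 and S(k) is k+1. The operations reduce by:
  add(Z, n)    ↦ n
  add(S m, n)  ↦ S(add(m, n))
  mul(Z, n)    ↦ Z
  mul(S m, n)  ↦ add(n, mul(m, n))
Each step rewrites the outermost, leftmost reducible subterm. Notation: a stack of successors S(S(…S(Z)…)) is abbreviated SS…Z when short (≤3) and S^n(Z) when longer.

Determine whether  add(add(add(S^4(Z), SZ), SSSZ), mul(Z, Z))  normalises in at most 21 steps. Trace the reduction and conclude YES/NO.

  start: add(add(add(S^4(Z), SZ), SSSZ), mul(Z, Z))
  [1] add(add(S(add(SSSZ, SZ)), SSSZ), mul(Z, Z))
  [2] add(S(add(add(SSSZ, SZ), SSSZ)), mul(Z, Z))
  [3] S(add(add(add(SSSZ, SZ), SSSZ), mul(Z, Z)))
  [4] S(add(add(S(add(SSZ, SZ)), SSSZ), mul(Z, Z)))
  [5] S(add(S(add(add(SSZ, SZ), SSSZ)), mul(Z, Z)))
  [6] S(S(add(add(add(SSZ, SZ), SSSZ), mul(Z, Z))))
  [7] S(S(add(add(S(add(SZ, SZ)), SSSZ), mul(Z, Z))))
  [8] S(S(add(S(add(add(SZ, SZ), SSSZ)), mul(Z, Z))))
  [9] S(S(S(add(add(add(SZ, SZ), SSSZ), mul(Z, Z)))))
  [10] S(S(S(add(add(S(add(Z, SZ)), SSSZ), mul(Z, Z)))))
  [11] S(S(S(add(S(add(add(Z, SZ), SSSZ)), mul(Z, Z)))))
  [12] S(S(S(S(add(add(add(Z, SZ), SSSZ), mul(Z, Z))))))
  [13] S(S(S(S(add(add(SZ, SSSZ), mul(Z, Z))))))
  [14] S(S(S(S(add(S(add(Z, SSSZ)), mul(Z, Z))))))
  [15] S(S(S(S(S(add(add(Z, SSSZ), mul(Z, Z)))))))
  [16] S(S(S(S(S(add(SSSZ, mul(Z, Z)))))))
  [17] S(S(S(S(S(S(add(SSZ, mul(Z, Z))))))))
  [18] S(S(S(S(S(S(S(add(SZ, mul(Z, Z)))))))))
  [19] S(S(S(S(S(S(S(S(add(Z, mul(Z, Z))))))))))
  [20] S(S(S(S(S(S(S(S(mul(Z, Z)))))))))
  [21] S^8(Z)

Answer: YES — reaches normal form S^8(Z) in 21 ≤ 21 steps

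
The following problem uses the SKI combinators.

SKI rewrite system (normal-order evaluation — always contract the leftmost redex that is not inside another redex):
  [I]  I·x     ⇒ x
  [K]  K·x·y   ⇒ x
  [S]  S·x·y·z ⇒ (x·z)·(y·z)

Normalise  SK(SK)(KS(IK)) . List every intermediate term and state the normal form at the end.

  start: SK(SK)(KS(IK))
  [1] K(KS(IK))(SK(KS(IK)))
  [2] KS(IK)
  [3] S

Answer: normal form = S  (in 3 steps)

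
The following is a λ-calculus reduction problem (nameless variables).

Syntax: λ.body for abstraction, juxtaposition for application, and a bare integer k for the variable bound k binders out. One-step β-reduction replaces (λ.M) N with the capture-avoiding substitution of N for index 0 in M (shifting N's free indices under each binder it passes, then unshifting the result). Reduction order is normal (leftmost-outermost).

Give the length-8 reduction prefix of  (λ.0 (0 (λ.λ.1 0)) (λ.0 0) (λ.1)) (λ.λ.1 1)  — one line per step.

  start: (λ.0 (0 (λ.λ.1 0)) (λ.0 0) (λ.1)) (λ.λ.1 1)
  step 1: (λ.λ.1 1) ((λ.λ.1 1) (λ.λ.1 0)) (λ.0 0) (λ.λ.λ.1 1)
  step 2: (λ.(λ.λ.1 1) (λ.λ.1 0) ((λ.λ.1 1) (λ.λ.1 0))) (λ.0 0) (λ.λ.λ.1 1)
  step 3: (λ.λ.1 1) (λ.λ.1 0) ((λ.λ.1 1) (λ.λ.1 0)) (λ.λ.λ.1 1)
  step 4: (λ.(λ.λ.1 0) (λ.λ.1 0)) ((λ.λ.1 1) (λ.λ.1 0)) (λ.λ.λ.1 1)
  step 5: (λ.λ.1 0) (λ.λ.1 0) (λ.λ.λ.1 1)
  step 6: (λ.(λ.λ.1 0) 0) (λ.λ.λ.1 1)
  step 7: (λ.λ.1 0) (λ.λ.λ.1 1)
  step 8: λ.(λ.λ.λ.1 1) 0

Answer: after 8 steps: λ.(λ.λ.λ.1 1) 0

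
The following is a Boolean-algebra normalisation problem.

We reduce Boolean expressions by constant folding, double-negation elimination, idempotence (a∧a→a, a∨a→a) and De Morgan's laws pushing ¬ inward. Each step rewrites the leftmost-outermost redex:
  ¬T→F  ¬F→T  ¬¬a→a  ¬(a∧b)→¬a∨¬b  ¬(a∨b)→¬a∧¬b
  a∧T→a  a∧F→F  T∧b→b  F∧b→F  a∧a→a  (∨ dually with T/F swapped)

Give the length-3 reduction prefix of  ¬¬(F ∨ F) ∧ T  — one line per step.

Answer: after 3 steps: F

Reduction:
  start: ¬¬(F ∨ F) ∧ T
  step 1: ¬¬(F ∨ F)
  step 2: F ∨ F
  step 3: F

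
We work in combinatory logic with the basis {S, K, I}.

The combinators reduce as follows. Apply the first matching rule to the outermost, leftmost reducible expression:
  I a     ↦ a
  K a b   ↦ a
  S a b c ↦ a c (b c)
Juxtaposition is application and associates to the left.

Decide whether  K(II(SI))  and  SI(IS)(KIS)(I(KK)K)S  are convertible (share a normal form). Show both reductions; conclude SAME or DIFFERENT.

Term A:
  start: K(II(SI))
  [1] K(I(SI))
  [2] K(SI)

Term B:
  start: SI(IS)(KIS)(I(KK)K)S
  [1] I(KIS)(IS(KIS))(I(KK)K)S
  [2] KIS(IS(KIS))(I(KK)K)S
  [3] I(IS(KIS))(I(KK)K)S
  [4] IS(KIS)(I(KK)K)S
  [5] S(KIS)(I(KK)K)S
  [6] KISS(I(KK)KS)
  [7] IS(I(KK)KS)
  [8] S(I(KK)KS)
  [9] S(KKKS)
  [10] S(KS)

Answer: DIFFERENT — A ⇓ K(SI), B ⇓ S(KS)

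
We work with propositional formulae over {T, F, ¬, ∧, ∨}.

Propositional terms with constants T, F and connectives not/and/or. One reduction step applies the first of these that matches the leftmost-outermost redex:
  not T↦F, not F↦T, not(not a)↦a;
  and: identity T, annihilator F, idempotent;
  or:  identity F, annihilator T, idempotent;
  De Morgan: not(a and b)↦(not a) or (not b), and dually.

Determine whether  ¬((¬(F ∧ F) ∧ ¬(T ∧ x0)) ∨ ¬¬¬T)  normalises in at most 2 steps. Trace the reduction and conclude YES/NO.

Answer: NO — after 2 steps the term is (¬¬(F ∧ F) ∨ ¬¬(T ∧ x0)) ∧ ¬¬¬¬T, not yet normal

Derivation:
  start: ¬((¬(F ∧ F) ∧ ¬(T ∧ x0)) ∨ ¬¬¬T)
  step 1: ¬(¬(F ∧ F) ∧ ¬(T ∧ x0)) ∧ ¬¬¬¬T
  step 2: (¬¬(F ∧ F) ∨ ¬¬(T ∧ x0)) ∧ ¬¬¬¬T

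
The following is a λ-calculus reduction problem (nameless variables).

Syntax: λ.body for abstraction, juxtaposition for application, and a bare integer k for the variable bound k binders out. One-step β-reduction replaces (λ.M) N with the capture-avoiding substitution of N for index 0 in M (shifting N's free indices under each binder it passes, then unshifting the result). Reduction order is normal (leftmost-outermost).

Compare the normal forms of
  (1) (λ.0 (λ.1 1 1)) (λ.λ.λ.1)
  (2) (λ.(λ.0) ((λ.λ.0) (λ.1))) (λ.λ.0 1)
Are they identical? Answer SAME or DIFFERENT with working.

Term A:
  start: (λ.0 (λ.1 1 1)) (λ.λ.λ.1)
  [1] (λ.λ.λ.1) (λ.(λ.λ.λ.1) (λ.λ.λ.1) (λ.λ.λ.1))
  [2] λ.λ.1

Term B:
  start: (λ.(λ.0) ((λ.λ.0) (λ.1))) (λ.λ.0 1)
  [1] (λ.0) ((λ.λ.0) (λ.λ.λ.0 1))
  [2] (λ.λ.0) (λ.λ.λ.0 1)
  [3] λ.0

Answer: DIFFERENT — A ⇓ λ.λ.1, B ⇓ λ.0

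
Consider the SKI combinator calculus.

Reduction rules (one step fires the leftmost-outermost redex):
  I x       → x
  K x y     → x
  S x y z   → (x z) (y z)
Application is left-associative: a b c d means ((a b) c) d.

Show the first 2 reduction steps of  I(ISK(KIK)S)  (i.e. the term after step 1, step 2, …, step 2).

Answer: after 2 steps: SK(KIK)S

Derivation:
  start: I(ISK(KIK)S)
  →1  ISK(KIK)S
  →2  SK(KIK)S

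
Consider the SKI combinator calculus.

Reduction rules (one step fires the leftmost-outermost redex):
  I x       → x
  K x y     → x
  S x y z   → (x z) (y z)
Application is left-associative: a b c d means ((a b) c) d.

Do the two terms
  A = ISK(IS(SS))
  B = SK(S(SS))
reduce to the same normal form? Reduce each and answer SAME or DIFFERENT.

Term A:
  start: ISK(IS(SS))
  →1  SK(IS(SS))
  →2  SK(S(SS))

Term B:
  start: SK(S(SS))

Answer: SAME — A ⇓ SK(S(SS)), B ⇓ SK(S(SS))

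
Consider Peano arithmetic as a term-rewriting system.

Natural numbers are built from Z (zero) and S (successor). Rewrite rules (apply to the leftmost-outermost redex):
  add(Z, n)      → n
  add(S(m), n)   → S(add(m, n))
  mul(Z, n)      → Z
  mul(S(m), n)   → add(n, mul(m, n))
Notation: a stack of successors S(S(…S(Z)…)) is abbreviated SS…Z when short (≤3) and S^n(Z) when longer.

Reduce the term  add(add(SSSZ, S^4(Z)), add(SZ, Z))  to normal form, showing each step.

  start: add(add(SSSZ, S^4(Z)), add(SZ, Z))
  →1  add(S(add(SSZ, S^4(Z))), add(SZ, Z))
  →2  S(add(add(SSZ, S^4(Z)), add(SZ, Z)))
  →3  S(add(S(add(SZ, S^4(Z))), add(SZ, Z)))
  →4  S(S(add(add(SZ, S^4(Z)), add(SZ, Z))))
  →5  S(S(add(S(add(Z, S^4(Z))), add(SZ, Z))))
  →6  S(S(S(add(add(Z, S^4(Z)), add(SZ, Z)))))
  →7  S(S(S(add(S^4(Z), add(SZ, Z)))))
  →8  S(S(S(S(add(SSSZ, add(SZ, Z))))))
  →9  S(S(S(S(S(add(SSZ, add(SZ, Z)))))))
  →10  S(S(S(S(S(S(add(SZ, add(SZ, Z))))))))
  →11  S(S(S(S(S(S(S(add(Z, add(SZ, Z)))))))))
  →12  S(S(S(S(S(S(S(add(SZ, Z))))))))
  →13  S(S(S(S(S(S(S(S(add(Z, Z)))))))))
  →14  S^8(Z)

Answer: normal form = S^8(Z)  (in 14 steps)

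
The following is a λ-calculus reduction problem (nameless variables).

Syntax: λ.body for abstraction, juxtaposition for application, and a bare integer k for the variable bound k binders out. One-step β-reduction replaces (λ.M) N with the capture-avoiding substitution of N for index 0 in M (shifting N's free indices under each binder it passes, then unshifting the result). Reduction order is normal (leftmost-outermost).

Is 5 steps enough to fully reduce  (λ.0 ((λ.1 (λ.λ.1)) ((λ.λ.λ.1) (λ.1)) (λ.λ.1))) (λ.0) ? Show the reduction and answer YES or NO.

Answer: YES — reaches normal form λ.λ.λ.1 in 5 ≤ 5 steps

Reduction:
  start: (λ.0 ((λ.1 (λ.λ.1)) ((λ.λ.λ.1) (λ.1)) (λ.λ.1))) (λ.0)
  [1] (λ.0) ((λ.(λ.0) (λ.λ.1)) ((λ.λ.λ.1) (λ.λ.0)) (λ.λ.1))
  [2] (λ.(λ.0) (λ.λ.1)) ((λ.λ.λ.1) (λ.λ.0)) (λ.λ.1)
  [3] (λ.0) (λ.λ.1) (λ.λ.1)
  [4] (λ.λ.1) (λ.λ.1)
  [5] λ.λ.λ.1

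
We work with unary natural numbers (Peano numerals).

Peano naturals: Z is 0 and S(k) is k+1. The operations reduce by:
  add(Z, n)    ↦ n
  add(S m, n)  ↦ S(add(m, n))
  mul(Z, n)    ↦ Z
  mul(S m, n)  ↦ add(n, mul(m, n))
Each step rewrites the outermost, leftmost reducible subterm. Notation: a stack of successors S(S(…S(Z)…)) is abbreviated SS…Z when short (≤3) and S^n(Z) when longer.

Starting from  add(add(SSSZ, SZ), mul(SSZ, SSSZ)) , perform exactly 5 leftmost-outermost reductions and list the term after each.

Answer: after 5 steps: S(S(add(S(add(Z, SZ)), mul(SSZ, SSSZ))))

Derivation:
  start: add(add(SSSZ, SZ), mul(SSZ, SSSZ))
  →1  add(S(add(SSZ, SZ)), mul(SSZ, SSSZ))
  →2  S(add(add(SSZ, SZ), mul(SSZ, SSSZ)))
  →3  S(add(S(add(SZ, SZ)), mul(SSZ, SSSZ)))
  →4  S(S(add(add(SZ, SZ), mul(SSZ, SSSZ))))
  →5  S(S(add(S(add(Z, SZ)), mul(SSZ, SSSZ))))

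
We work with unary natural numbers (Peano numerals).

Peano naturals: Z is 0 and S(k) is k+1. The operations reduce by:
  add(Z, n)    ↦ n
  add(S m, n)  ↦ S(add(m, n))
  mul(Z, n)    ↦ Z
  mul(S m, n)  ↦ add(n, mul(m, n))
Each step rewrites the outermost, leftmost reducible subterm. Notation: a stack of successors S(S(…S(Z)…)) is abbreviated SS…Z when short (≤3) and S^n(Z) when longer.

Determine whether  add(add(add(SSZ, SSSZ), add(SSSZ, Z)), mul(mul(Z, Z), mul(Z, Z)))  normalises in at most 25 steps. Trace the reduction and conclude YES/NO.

  start: add(add(add(SSZ, SSSZ), add(SSSZ, Z)), mul(mul(Z, Z), mul(Z, Z)))
  [1] add(add(S(add(SZ, SSSZ)), add(SSSZ, Z)), mul(mul(Z, Z), mul(Z, Z)))
  [2] add(S(add(add(SZ, SSSZ), add(SSSZ, Z))), mul(mul(Z, Z), mul(Z, Z)))
  [3] S(add(add(add(SZ, SSSZ), add(SSSZ, Z)), mul(mul(Z, Z), mul(Z, Z))))
  [4] S(add(add(S(add(Z, SSSZ)), add(SSSZ, Z)), mul(mul(Z, Z), mul(Z, Z))))
  [5] S(add(S(add(add(Z, SSSZ), add(SSSZ, Z))), mul(mul(Z, Z), mul(Z, Z))))
  [6] S(S(add(add(add(Z, SSSZ), add(SSSZ, Z)), mul(mul(Z, Z), mul(Z, Z)))))
  [7] S(S(add(add(SSSZ, add(SSSZ, Z)), mul(mul(Z, Z), mul(Z, Z)))))
  [8] S(S(add(S(add(SSZ, add(SSSZ, Z))), mul(mul(Z, Z), mul(Z, Z)))))
  [9] S(S(S(add(add(SSZ, add(SSSZ, Z)), mul(mul(Z, Z), mul(Z, Z))))))
  [10] S(S(S(add(S(add(SZ, add(SSSZ, Z))), mul(mul(Z, Z), mul(Z, Z))))))
  [11] S(S(S(S(add(add(SZ, add(SSSZ, Z)), mul(mul(Z, Z), mul(Z, Z)))))))
  [12] S(S(S(S(add(S(add(Z, add(SSSZ, Z))), mul(mul(Z, Z), mul(Z, Z)))))))
  [13] S(S(S(S(S(add(add(Z, add(SSSZ, Z)), mul(mul(Z, Z), mul(Z, Z))))))))
  [14] S(S(S(S(S(add(add(SSSZ, Z), mul(mul(Z, Z), mul(Z, Z))))))))
  [15] S(S(S(S(S(add(S(add(SSZ, Z)), mul(mul(Z, Z), mul(Z, Z))))))))
  [16] S(S(S(S(S(S(add(add(SSZ, Z), mul(mul(Z, Z), mul(Z, Z)))))))))
  [17] S(S(S(S(S(S(add(S(add(SZ, Z)), mul(mul(Z, Z), mul(Z, Z)))))))))
  [18] S(S(S(S(S(S(S(add(add(SZ, Z), mul(mul(Z, Z), mul(Z, Z))))))))))
  [19] S(S(S(S(S(S(S(add(S(add(Z, Z)), mul(mul(Z, Z), mul(Z, Z))))))))))
  [20] S(S(S(S(S(S(S(S(add(add(Z, Z), mul(mul(Z, Z), mul(Z, Z)))))))))))
  [21] S(S(S(S(S(S(S(S(add(Z, mul(mul(Z, Z), mul(Z, Z)))))))))))
  [22] S(S(S(S(S(S(S(S(mul(mul(Z, Z), mul(Z, Z))))))))))
  [23] S(S(S(S(S(S(S(S(mul(Z, mul(Z, Z))))))))))
  [24] S^8(Z)

Answer: YES — reaches normal form S^8(Z) in 24 ≤ 25 steps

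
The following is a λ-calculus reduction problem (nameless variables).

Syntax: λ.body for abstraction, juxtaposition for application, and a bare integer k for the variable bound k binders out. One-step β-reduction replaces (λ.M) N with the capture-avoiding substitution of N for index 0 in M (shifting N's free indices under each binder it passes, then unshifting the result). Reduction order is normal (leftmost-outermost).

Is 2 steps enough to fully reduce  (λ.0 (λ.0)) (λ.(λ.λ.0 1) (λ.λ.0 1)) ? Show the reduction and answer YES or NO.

Answer: NO — after 2 steps the term is (λ.λ.0 1) (λ.λ.0 1), not yet normal

Reduction:
  start: (λ.0 (λ.0)) (λ.(λ.λ.0 1) (λ.λ.0 1))
  →1  (λ.(λ.λ.0 1) (λ.λ.0 1)) (λ.0)
  →2  (λ.λ.0 1) (λ.λ.0 1)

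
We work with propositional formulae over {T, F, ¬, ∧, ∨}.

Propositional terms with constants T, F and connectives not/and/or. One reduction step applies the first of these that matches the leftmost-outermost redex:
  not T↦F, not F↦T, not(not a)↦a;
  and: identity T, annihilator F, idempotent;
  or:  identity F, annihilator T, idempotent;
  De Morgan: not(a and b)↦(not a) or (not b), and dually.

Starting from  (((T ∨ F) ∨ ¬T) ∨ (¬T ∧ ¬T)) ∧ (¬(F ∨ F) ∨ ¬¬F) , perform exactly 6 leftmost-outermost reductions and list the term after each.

Answer: after 6 steps: ¬F ∨ ¬¬F

Reduction:
  start: (((T ∨ F) ∨ ¬T) ∨ (¬T ∧ ¬T)) ∧ (¬(F ∨ F) ∨ ¬¬F)
  →1  ((T ∨ ¬T) ∨ (¬T ∧ ¬T)) ∧ (¬(F ∨ F) ∨ ¬¬F)
  →2  (T ∨ (¬T ∧ ¬T)) ∧ (¬(F ∨ F) ∨ ¬¬F)
  →3  T ∧ (¬(F ∨ F) ∨ ¬¬F)
  →4  ¬(F ∨ F) ∨ ¬¬F
  →5  (¬F ∧ ¬F) ∨ ¬¬F
  →6  ¬F ∨ ¬¬F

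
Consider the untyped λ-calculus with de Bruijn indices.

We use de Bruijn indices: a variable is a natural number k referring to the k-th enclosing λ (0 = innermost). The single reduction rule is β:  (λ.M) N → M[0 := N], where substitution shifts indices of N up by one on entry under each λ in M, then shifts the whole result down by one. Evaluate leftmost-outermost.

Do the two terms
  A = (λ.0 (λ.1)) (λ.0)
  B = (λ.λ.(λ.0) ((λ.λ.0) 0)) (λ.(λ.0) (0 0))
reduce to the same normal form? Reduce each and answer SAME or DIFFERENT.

Answer: SAME — A ⇓ λ.λ.0, B ⇓ λ.λ.0

Working:
Term A:
  start: (λ.0 (λ.1)) (λ.0)
  [1] (λ.0) (λ.λ.0)
  [2] λ.λ.0

Term B:
  start: (λ.λ.(λ.0) ((λ.λ.0) 0)) (λ.(λ.0) (0 0))
  [1] λ.(λ.0) ((λ.λ.0) 0)
  [2] λ.(λ.λ.0) 0
  [3] λ.λ.0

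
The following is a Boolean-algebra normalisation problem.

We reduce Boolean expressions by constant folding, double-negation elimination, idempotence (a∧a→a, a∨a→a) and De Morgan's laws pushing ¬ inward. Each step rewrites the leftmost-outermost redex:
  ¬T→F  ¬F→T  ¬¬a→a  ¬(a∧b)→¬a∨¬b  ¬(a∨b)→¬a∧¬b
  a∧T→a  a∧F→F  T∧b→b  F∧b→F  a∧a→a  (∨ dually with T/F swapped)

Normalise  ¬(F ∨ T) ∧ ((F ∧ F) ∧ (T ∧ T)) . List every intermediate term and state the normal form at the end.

  start: ¬(F ∨ T) ∧ ((F ∧ F) ∧ (T ∧ T))
  [1] (¬F ∧ ¬T) ∧ ((F ∧ F) ∧ (T ∧ T))
  [2] (T ∧ ¬T) ∧ ((F ∧ F) ∧ (T ∧ T))
  [3] ¬T ∧ ((F ∧ F) ∧ (T ∧ T))
  [4] F ∧ ((F ∧ F) ∧ (T ∧ T))
  [5] F

Answer: normal form = F  (in 5 steps)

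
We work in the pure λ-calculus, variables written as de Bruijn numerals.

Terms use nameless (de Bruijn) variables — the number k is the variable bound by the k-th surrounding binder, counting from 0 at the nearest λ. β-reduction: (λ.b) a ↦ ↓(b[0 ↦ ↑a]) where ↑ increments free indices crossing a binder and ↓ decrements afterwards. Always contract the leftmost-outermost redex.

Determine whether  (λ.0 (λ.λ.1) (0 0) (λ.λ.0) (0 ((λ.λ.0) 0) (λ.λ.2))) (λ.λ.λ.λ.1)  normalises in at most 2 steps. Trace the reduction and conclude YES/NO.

  start: (λ.0 (λ.λ.1) (0 0) (λ.λ.0) (0 ((λ.λ.0) 0) (λ.λ.2))) (λ.λ.λ.λ.1)
  [1] (λ.λ.λ.λ.1) (λ.λ.1) ((λ.λ.λ.λ.1) (λ.λ.λ.λ.1)) (λ.λ.0) ((λ.λ.λ.λ.1) ((λ.λ.0) (λ.λ.λ.λ.1)) (λ.λ.λ.λ.λ.λ.1))
  [2] (λ.λ.λ.1) ((λ.λ.λ.λ.1) (λ.λ.λ.λ.1)) (λ.λ.0) ((λ.λ.λ.λ.1) ((λ.λ.0) (λ.λ.λ.λ.1)) (λ.λ.λ.λ.λ.λ.1))

Answer: NO — after 2 steps the term is (λ.λ.λ.1) ((λ.λ.λ.λ.1) (λ.λ.λ.λ.1)) (λ.λ.0) ((λ.λ.λ.λ.1) ((λ.λ.0) (λ.λ.λ.λ.1)) (λ.λ.λ.λ.λ.λ.1)), not yet normal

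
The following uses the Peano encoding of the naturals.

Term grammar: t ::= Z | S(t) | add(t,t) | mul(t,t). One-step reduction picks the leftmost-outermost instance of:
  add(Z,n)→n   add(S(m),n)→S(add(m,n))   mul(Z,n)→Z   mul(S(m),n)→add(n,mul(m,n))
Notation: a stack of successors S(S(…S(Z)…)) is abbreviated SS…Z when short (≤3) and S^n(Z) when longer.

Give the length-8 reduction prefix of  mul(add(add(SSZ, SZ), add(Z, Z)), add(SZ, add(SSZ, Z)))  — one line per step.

Answer: after 8 steps: S(S(add(add(SZ, Z), mul(add(add(SZ, SZ), add(Z, Z)), add(SZ, add(SSZ, Z))))))

Working:
  start: mul(add(add(SSZ, SZ), add(Z, Z)), add(SZ, add(SSZ, Z)))
  [1] mul(add(S(add(SZ, SZ)), add(Z, Z)), add(SZ, add(SSZ, Z)))
  [2] mul(S(add(add(SZ, SZ), add(Z, Z))), add(SZ, add(SSZ, Z)))
  [3] add(add(SZ, add(SSZ, Z)), mul(add(add(SZ, SZ), add(Z, Z)), add(SZ, add(SSZ, Z))))
  [4] add(S(add(Z, add(SSZ, Z))), mul(add(add(SZ, SZ), add(Z, Z)), add(SZ, add(SSZ, Z))))
  [5] S(add(add(Z, add(SSZ, Z)), mul(add(add(SZ, SZ), add(Z, Z)), add(SZ, add(SSZ, Z)))))
  [6] S(add(add(SSZ, Z), mul(add(add(SZ, SZ), add(Z, Z)), add(SZ, add(SSZ, Z)))))
  [7] S(add(S(add(SZ, Z)), mul(add(add(SZ, SZ), add(Z, Z)), add(SZ, add(SSZ, Z)))))
  [8] S(S(add(add(SZ, Z), mul(add(add(SZ, SZ), add(Z, Z)), add(SZ, add(SSZ, Z))))))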